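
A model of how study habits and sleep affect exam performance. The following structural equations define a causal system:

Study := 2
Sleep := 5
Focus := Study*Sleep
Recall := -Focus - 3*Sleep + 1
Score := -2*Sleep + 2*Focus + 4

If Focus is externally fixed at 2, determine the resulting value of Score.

The intervention breaks the incoming arrows to Focus: Focus := Study*Sleep no longer applies, and Focus = 2.
Score = -2*Sleep + 2*Focus + 4  [with Sleep=5, Focus=2]  = -2

-2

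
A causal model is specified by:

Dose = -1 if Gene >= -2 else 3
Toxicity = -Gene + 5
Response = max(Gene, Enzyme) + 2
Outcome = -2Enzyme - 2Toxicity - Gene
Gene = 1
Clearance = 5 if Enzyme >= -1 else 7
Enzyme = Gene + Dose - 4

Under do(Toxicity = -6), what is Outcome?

Under do(Toxicity=-6), the mechanism Toxicity = -Gene + 5 is discarded; Toxicity is fixed at -6.
Dose = -1 if Gene >= -2 else 3  [with Gene=1]  = -1
Enzyme = Gene + Dose - 4  [with Gene=1, Dose=-1]  = -4
Outcome = -2Enzyme - 2Toxicity - Gene  [with Enzyme=-4, Toxicity=-6, Gene=1]  = 19

19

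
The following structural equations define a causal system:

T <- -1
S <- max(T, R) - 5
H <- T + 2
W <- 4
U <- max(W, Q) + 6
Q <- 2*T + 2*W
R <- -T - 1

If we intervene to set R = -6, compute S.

-6

Intervening sets R = -6 and removes its equation (R <- -T - 1).
S = max(T, R) - 5  [with T=-1, R=-6]  = -6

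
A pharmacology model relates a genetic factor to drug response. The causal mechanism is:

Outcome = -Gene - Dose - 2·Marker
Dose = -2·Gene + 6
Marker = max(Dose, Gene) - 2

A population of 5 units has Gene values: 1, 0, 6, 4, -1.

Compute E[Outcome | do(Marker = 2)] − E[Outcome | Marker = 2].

-0.5

Every unit gets Marker=2 under the intervention. Outcome values become -9, -10, -4, -6, -11; E[Outcome|do(Marker=2)] = -8.
Observing Marker=2 restricts to units where Marker's equation naturally yields 2: Gene ∈ {1, 4}. In that subpopulation Outcome = -9, -6, mean -7.5.
Difference = -8 − (-7.5) = -0.5.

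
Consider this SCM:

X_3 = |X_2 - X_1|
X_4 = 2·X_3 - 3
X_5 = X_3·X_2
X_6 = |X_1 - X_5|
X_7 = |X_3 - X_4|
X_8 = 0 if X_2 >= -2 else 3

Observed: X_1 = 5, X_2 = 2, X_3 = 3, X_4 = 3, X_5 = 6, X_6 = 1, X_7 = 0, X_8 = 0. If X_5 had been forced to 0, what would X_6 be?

The intervention breaks the incoming arrows to X_5: X_5 = X_3·X_2 no longer applies, and X_5 = 0.
X_6 = |X_1 - X_5|  [with X_1=5, X_5=0]  = 5

5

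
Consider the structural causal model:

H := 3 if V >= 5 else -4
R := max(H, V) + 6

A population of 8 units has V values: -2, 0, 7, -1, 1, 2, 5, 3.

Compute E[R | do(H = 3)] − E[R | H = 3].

-2.25

Under do(H=3), H's equation is replaced by H=3 for every unit. Per-unit R: 9, 9, 13, 9, 9, 9, 11, 9. Mean = 9.75.
Observing H=3 restricts to units where H's equation naturally yields 3: V ∈ {7, 5}. In that subpopulation R = 13, 11, mean 12.
Difference = 9.75 − 12 = -2.25.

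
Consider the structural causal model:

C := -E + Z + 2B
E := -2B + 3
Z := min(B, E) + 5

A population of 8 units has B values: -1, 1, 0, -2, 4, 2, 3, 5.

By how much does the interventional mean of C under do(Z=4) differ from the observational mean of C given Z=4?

4

Every unit gets Z=4 under the intervention. C values become -3, 5, 1, -7, 17, 9, 13, 21; E[C|do(Z=4)] = 7.
Conditioning on Z=4 selects the 2 unit(s) with B ∈ {-1, 2}. Their C values: -3, 9. Mean = 3.
Difference = 7 − 3 = 4.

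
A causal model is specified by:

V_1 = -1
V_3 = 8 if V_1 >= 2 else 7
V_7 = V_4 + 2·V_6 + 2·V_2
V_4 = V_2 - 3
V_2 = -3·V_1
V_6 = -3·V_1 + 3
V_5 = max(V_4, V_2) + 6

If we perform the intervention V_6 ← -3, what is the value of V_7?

0

Intervening sets V_6 = -3 and removes its equation (V_6 = -3·V_1 + 3).
V_2 = -3·V_1  [with V_1=-1]  = 3
V_4 = V_2 - 3  [with V_2=3]  = 0
V_7 = V_4 + 2·V_6 + 2·V_2  [with V_4=0, V_6=-3, V_2=3]  = 0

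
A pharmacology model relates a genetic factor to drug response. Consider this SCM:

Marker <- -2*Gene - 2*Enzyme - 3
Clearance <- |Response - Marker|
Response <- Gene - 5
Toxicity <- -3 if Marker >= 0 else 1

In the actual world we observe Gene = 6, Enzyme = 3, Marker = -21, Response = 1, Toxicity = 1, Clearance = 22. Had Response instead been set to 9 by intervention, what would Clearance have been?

Under do(Response=9), the mechanism Response <- Gene - 5 is discarded; Response is fixed at 9.
Marker = -2*Gene - 2*Enzyme - 3  [with Gene=6, Enzyme=3]  = -21
Clearance = |Response - Marker|  [with Response=9, Marker=-21]  = 30

30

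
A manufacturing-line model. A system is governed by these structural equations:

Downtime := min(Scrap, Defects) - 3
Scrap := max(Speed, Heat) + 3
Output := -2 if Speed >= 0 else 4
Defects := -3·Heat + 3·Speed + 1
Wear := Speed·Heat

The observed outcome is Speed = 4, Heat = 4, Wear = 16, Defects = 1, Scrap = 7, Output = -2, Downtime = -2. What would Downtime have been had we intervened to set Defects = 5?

2

The intervention breaks the incoming arrows to Defects: Defects := -3·Heat + 3·Speed + 1 no longer applies, and Defects = 5.
Scrap = max(Speed, Heat) + 3  [with Speed=4, Heat=4]  = 7
Downtime = min(Scrap, Defects) - 3  [with Scrap=7, Defects=5]  = 2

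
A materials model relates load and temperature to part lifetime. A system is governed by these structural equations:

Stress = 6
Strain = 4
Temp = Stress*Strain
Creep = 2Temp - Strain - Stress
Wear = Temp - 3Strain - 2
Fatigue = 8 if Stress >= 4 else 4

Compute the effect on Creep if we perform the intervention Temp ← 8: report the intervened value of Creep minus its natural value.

The intervention breaks the incoming arrows to Temp: Temp = Stress*Strain no longer applies, and Temp = 8.
Creep = 2Temp - Strain - Stress  [with Temp=8, Strain=4, Stress=6]  = 6
Without intervention: Temp = Stress*Strain  [with Stress=6, Strain=4]  = 24; Creep = 2Temp - Strain - Stress  [with Temp=24, Strain=4, Stress=6]  = 38.
Change = 6 − 38 = -32.

-32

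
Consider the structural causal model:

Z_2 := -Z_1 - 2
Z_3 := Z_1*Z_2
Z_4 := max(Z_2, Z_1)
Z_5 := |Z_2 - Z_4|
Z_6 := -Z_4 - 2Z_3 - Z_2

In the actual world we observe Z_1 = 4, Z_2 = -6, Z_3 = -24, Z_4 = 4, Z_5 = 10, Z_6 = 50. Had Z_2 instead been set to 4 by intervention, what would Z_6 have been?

-40

Under do(Z_2=4), the mechanism Z_2 := -Z_1 - 2 is discarded; Z_2 is fixed at 4.
Z_3 = Z_1*Z_2  [with Z_1=4, Z_2=4]  = 16
Z_4 = max(Z_2, Z_1)  [with Z_2=4, Z_1=4]  = 4
Z_6 = -Z_4 - 2Z_3 - Z_2  [with Z_4=4, Z_3=16, Z_2=4]  = -40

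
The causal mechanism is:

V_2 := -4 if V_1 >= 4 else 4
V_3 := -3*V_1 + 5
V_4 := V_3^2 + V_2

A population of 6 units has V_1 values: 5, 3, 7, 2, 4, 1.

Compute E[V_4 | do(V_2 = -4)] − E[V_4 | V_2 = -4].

-64

Under do(V_2=-4), V_2's equation is replaced by V_2=-4 for every unit. Per-unit V_4: 96, 12, 252, -3, 45, 0. Mean = 67.
Conditioning on V_2=-4 selects the 3 unit(s) with V_1 ∈ {5, 7, 4}. Their V_4 values: 96, 252, 45. Mean = 131.
Difference = 67 − 131 = -64.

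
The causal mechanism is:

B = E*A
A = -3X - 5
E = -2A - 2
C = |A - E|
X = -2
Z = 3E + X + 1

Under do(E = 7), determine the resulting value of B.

7

do(E=7) replaces the equation E = -2A - 2 with the constant E = 7.
A = -3X - 5  [with X=-2]  = 1
B = E*A  [with E=7, A=1]  = 7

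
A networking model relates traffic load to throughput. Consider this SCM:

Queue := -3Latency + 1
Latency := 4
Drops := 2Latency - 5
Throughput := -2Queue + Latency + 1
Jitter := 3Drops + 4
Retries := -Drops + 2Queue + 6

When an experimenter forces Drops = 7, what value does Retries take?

The intervention breaks the incoming arrows to Drops: Drops := 2Latency - 5 no longer applies, and Drops = 7.
Queue = -3Latency + 1  [with Latency=4]  = -11
Retries = -Drops + 2Queue + 6  [with Drops=7, Queue=-11]  = -23

-23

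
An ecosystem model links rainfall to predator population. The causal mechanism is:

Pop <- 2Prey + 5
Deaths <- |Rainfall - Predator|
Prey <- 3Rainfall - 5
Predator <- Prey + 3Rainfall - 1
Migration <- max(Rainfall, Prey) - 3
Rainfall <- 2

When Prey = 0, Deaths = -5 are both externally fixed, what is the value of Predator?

The joint intervention fixes Prey = 0, Deaths = -5, removing each variable's own equation.
Predator = Prey + 3Rainfall - 1  [with Prey=0, Rainfall=2]  = 5

5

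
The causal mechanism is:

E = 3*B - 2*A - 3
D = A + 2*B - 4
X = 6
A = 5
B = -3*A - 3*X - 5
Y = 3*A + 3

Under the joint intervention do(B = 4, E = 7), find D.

The joint intervention fixes B = 4, E = 7, removing each variable's own equation.
D = A + 2*B - 4  [with A=5, B=4]  = 9

9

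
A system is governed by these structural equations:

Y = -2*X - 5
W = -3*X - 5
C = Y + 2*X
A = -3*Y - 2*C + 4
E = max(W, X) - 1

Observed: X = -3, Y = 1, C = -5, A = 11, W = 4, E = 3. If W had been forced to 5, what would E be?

4

The intervention breaks the incoming arrows to W: W = -3*X - 5 no longer applies, and W = 5.
E = max(W, X) - 1  [with W=5, X=-3]  = 4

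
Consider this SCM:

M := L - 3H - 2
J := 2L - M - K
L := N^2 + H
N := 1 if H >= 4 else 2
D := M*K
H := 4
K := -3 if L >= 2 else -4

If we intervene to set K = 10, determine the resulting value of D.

Under do(K=10), the mechanism K := -3 if L >= 2 else -4 is discarded; K is fixed at 10.
N = 1 if H >= 4 else 2  [with H=4]  = 1
L = N^2 + H  [with N=1, H=4]  = 5
M = L - 3H - 2  [with L=5, H=4]  = -9
D = M*K  [with M=-9, K=10]  = -90

-90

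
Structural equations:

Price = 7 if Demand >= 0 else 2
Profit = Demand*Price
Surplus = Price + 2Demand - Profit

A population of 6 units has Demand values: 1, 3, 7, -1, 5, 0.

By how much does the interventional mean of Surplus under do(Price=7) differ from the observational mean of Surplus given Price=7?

Under do(Price=7), Price's equation is replaced by Price=7 for every unit. Per-unit Surplus: 2, -8, -28, 12, -18, 7. Mean = -5.5.
E[Surplus|Price=7] averages over only the 5 units with Price=7 (Demand = 1, 3, 7, 5, 0): Surplus = 2, -8, -28, -18, 7, mean -9.
Difference = -5.5 − (-9) = 3.5.

3.5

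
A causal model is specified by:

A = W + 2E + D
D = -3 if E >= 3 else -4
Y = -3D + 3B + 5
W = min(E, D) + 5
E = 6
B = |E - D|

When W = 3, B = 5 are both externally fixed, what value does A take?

The joint intervention fixes W = 3, B = 5, removing each variable's own equation.
D = -3 if E >= 3 else -4  [with E=6]  = -3
A = W + 2E + D  [with W=3, E=6, D=-3]  = 12

12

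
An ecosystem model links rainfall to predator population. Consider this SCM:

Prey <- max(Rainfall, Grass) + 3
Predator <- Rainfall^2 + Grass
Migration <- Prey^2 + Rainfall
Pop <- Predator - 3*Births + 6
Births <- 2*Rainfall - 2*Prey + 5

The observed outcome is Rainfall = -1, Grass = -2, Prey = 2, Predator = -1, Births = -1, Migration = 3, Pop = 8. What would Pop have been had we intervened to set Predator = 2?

11

The intervention breaks the incoming arrows to Predator: Predator <- Rainfall^2 + Grass no longer applies, and Predator = 2.
Prey = max(Rainfall, Grass) + 3  [with Rainfall=-1, Grass=-2]  = 2
Births = 2*Rainfall - 2*Prey + 5  [with Rainfall=-1, Prey=2]  = -1
Pop = Predator - 3*Births + 6  [with Predator=2, Births=-1]  = 11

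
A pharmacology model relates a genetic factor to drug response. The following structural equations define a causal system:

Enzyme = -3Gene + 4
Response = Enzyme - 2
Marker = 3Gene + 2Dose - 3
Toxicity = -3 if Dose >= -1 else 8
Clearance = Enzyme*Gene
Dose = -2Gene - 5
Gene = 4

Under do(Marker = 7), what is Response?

Intervening sets Marker = 7 and removes its equation (Marker = 3Gene + 2Dose - 3).
No directed path runs from Marker to Response, so Response keeps its natural value.
Enzyme = -3Gene + 4  [with Gene=4]  = -8
Response = Enzyme - 2  [with Enzyme=-8]  = -10

-10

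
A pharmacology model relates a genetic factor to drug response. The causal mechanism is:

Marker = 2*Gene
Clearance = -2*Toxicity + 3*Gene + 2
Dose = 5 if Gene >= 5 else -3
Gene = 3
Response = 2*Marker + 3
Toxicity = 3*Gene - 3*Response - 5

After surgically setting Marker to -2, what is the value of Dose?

Under do(Marker=-2), the mechanism Marker = 2*Gene is discarded; Marker is fixed at -2.
Since Dose is not a descendant of the intervened variable, it is unaffected.
Dose = 5 if Gene >= 5 else -3  [with Gene=3]  = -3

-3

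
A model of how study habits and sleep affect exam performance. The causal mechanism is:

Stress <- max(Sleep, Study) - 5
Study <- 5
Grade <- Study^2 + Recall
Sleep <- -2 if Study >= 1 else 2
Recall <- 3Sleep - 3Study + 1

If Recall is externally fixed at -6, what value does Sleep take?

The intervention breaks the incoming arrows to Recall: Recall <- 3Sleep - 3Study + 1 no longer applies, and Recall = -6.
Since Sleep is not a descendant of the intervened variable, it is unaffected.
Sleep = -2 if Study >= 1 else 2  [with Study=5]  = -2

-2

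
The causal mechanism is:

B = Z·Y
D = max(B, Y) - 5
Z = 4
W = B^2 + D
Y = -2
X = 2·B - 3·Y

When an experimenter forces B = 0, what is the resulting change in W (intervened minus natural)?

-62

do(B=0) replaces the equation B = Z·Y with the constant B = 0.
D = max(B, Y) - 5  [with B=0, Y=-2]  = -5
W = B^2 + D  [with B=0, D=-5]  = -5
Without intervention: B = Z·Y  [with Z=4, Y=-2]  = -8; D = max(B, Y) - 5  [with B=-8, Y=-2]  = -7; W = B^2 + D  [with B=-8, D=-7]  = 57.
Change = -5 − 57 = -62.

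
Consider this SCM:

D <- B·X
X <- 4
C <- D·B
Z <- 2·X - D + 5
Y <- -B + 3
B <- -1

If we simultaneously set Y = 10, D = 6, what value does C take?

-6

The joint intervention fixes Y = 10, D = 6, removing each variable's own equation.
C = D·B  [with D=6, B=-1]  = -6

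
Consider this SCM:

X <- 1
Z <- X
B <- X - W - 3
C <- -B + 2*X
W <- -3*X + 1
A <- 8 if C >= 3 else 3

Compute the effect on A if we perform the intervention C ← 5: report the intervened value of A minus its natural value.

5

The intervention breaks the incoming arrows to C: C <- -B + 2*X no longer applies, and C = 5.
A = 8 if C >= 3 else 3  [with C=5]  = 8
Without intervention: W = -3*X + 1  [with X=1]  = -2; B = X - W - 3  [with X=1, W=-2]  = 0; C = -B + 2*X  [with B=0, X=1]  = 2; A = 8 if C >= 3 else 3  [with C=2]  = 3.
Change = 8 − 3 = 5.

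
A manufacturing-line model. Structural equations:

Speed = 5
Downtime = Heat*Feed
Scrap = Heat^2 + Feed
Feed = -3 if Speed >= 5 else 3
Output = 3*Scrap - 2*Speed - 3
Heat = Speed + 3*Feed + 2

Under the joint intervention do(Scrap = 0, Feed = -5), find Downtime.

40

The joint intervention fixes Scrap = 0, Feed = -5, removing each variable's own equation.
Heat = Speed + 3*Feed + 2  [with Speed=5, Feed=-5]  = -8
Downtime = Heat*Feed  [with Heat=-8, Feed=-5]  = 40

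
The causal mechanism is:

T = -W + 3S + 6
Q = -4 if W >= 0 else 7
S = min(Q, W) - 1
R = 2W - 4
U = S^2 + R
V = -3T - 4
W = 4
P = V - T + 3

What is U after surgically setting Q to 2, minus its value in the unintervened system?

-24

Under do(Q=2), the mechanism Q = -4 if W >= 0 else 7 is discarded; Q is fixed at 2.
S = min(Q, W) - 1  [with Q=2, W=4]  = 1
R = 2W - 4  [with W=4]  = 4
U = S^2 + R  [with S=1, R=4]  = 5
Without intervention: Q = -4 if W >= 0 else 7  [with W=4]  = -4; S = min(Q, W) - 1  [with Q=-4, W=4]  = -5; R = 2W - 4  [with W=4]  = 4; U = S^2 + R  [with S=-5, R=4]  = 29.
Change = 5 − 29 = -24.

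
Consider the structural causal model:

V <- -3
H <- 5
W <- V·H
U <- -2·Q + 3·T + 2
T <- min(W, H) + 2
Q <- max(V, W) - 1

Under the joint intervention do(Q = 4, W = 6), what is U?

15

The joint intervention fixes Q = 4, W = 6, removing each variable's own equation.
T = min(W, H) + 2  [with W=6, H=5]  = 7
U = -2·Q + 3·T + 2  [with Q=4, T=7]  = 15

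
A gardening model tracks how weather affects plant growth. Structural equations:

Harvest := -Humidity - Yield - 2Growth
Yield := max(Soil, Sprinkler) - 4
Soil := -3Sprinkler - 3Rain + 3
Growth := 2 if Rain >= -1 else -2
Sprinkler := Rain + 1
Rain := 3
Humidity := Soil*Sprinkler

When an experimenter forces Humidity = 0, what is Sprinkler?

Under do(Humidity=0), the mechanism Humidity := Soil*Sprinkler is discarded; Humidity is fixed at 0.
No directed path runs from Humidity to Sprinkler, so Sprinkler keeps its natural value.
Sprinkler = Rain + 1  [with Rain=3]  = 4

4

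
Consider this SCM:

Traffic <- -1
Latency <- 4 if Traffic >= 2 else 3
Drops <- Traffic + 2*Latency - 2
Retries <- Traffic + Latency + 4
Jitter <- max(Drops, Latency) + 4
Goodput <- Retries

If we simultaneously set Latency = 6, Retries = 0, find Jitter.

Setting Latency = 6, Retries = 0 by intervention discards those variables' equations.
Drops = Traffic + 2*Latency - 2  [with Traffic=-1, Latency=6]  = 9
Jitter = max(Drops, Latency) + 4  [with Drops=9, Latency=6]  = 13

13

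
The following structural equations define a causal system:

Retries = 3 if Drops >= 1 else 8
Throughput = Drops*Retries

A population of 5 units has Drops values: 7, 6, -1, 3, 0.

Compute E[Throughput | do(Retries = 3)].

Every unit gets Retries=3 under the intervention. Throughput values become 21, 18, -3, 9, 0; E[Throughput|do(Retries=3)] = 9.

9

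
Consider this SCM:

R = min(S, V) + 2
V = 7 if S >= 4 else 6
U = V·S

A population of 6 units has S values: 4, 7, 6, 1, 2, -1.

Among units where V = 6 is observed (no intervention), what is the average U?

E[U|V=6] averages over only the 3 units with V=6 (S = 1, 2, -1): U = 6, 12, -6, mean 4.

4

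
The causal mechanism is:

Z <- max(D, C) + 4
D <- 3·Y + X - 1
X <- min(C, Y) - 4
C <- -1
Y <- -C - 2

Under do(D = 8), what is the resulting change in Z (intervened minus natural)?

9

Intervening sets D = 8 and removes its equation (D <- 3·Y + X - 1).
Z = max(D, C) + 4  [with D=8, C=-1]  = 12
Without intervention: Y = -C - 2  [with C=-1]  = -1; X = min(C, Y) - 4  [with C=-1, Y=-1]  = -5; D = 3·Y + X - 1  [with Y=-1, X=-5]  = -9; Z = max(D, C) + 4  [with D=-9, C=-1]  = 3.
Change = 12 − 3 = 9.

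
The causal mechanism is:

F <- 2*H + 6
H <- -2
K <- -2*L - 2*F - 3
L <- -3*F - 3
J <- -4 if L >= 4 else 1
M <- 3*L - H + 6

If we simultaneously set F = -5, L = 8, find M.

32

Under do(F = -5, L = 8), each intervened variable's structural equation is replaced by its fixed value.
M = 3*L - H + 6  [with L=8, H=-2]  = 32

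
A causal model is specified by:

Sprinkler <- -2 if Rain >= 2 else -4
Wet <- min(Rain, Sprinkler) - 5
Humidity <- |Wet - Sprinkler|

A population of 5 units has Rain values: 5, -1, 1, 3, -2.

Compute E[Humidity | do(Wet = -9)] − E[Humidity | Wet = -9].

The intervention sets Wet=-9 in all 5 units regardless of Rain. Recomputing Humidity per unit gives 7, 5, 5, 7, 5; average 5.8.
Observing Wet=-9 restricts to units where Wet's equation naturally yields -9: Rain ∈ {-1, 1, -2}. In that subpopulation Humidity = 5, 5, 5, mean 5.
Difference = 5.8 − 5 = 0.8.

0.8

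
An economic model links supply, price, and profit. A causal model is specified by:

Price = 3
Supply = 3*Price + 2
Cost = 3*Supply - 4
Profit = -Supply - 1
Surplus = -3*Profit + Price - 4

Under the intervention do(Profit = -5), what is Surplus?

14

Intervening sets Profit = -5 and removes its equation (Profit = -Supply - 1).
Surplus = -3*Profit + Price - 4  [with Profit=-5, Price=3]  = 14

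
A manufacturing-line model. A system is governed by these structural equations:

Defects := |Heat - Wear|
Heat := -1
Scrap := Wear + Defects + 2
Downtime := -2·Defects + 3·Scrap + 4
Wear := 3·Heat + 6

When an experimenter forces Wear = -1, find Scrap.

1

Under do(Wear=-1), the mechanism Wear := 3·Heat + 6 is discarded; Wear is fixed at -1.
Defects = |Heat - Wear|  [with Heat=-1, Wear=-1]  = 0
Scrap = Wear + Defects + 2  [with Wear=-1, Defects=0]  = 1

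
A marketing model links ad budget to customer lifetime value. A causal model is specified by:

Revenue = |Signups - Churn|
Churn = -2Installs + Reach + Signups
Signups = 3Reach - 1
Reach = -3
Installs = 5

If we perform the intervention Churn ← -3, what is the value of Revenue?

7

Intervening sets Churn = -3 and removes its equation (Churn = -2Installs + Reach + Signups).
Signups = 3Reach - 1  [with Reach=-3]  = -10
Revenue = |Signups - Churn|  [with Signups=-10, Churn=-3]  = 7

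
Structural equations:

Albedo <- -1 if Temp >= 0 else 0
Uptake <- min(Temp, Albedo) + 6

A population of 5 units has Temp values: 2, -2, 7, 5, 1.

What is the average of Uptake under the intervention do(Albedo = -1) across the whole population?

Every unit gets Albedo=-1 under the intervention. Uptake values become 5, 4, 5, 5, 5; E[Uptake|do(Albedo=-1)] = 4.8.

4.8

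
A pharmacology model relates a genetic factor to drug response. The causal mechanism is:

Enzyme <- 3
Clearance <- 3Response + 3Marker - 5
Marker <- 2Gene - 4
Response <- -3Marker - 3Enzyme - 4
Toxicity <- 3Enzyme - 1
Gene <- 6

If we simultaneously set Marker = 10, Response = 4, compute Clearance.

Setting Marker = 10, Response = 4 by intervention discards those variables' equations.
Clearance = 3Response + 3Marker - 5  [with Response=4, Marker=10]  = 37

37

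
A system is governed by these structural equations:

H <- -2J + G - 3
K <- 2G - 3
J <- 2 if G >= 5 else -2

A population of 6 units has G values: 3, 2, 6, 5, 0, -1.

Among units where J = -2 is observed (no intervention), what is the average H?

2

E[H|J=-2] averages over only the 4 units with J=-2 (G = 3, 2, 0, -1): H = 4, 3, 1, 0, mean 2.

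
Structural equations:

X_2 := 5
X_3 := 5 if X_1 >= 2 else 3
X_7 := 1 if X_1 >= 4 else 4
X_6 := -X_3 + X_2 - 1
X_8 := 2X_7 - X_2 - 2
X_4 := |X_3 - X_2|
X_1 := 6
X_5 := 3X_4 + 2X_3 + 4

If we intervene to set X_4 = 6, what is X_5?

Intervening sets X_4 = 6 and removes its equation (X_4 := |X_3 - X_2|).
X_3 = 5 if X_1 >= 2 else 3  [with X_1=6]  = 5
X_5 = 3X_4 + 2X_3 + 4  [with X_4=6, X_3=5]  = 32

32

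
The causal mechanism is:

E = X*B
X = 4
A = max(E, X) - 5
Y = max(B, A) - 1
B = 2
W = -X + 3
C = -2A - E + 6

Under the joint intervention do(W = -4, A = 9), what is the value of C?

-20

Setting W = -4, A = 9 by intervention discards those variables' equations.
E = X*B  [with X=4, B=2]  = 8
C = -2A - E + 6  [with A=9, E=8]  = -20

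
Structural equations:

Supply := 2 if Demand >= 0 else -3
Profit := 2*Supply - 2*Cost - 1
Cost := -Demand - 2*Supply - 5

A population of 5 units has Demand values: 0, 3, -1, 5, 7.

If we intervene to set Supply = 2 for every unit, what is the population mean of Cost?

-11.8

The intervention sets Supply=2 in all 5 units regardless of Demand. Recomputing Cost per unit gives -9, -12, -8, -14, -16; average -11.8.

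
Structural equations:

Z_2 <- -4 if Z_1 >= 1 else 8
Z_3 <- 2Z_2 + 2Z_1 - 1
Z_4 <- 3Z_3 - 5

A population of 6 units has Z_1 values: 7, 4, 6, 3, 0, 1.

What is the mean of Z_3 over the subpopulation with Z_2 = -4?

-0.6

Conditioning on Z_2=-4 selects the 5 unit(s) with Z_1 ∈ {7, 4, 6, 3, 1}. Their Z_3 values: 5, -1, 3, -3, -7. Mean = -0.6.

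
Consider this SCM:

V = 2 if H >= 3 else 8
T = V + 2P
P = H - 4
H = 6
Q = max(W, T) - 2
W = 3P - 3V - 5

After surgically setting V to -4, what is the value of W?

13

do(V=-4) replaces the equation V = 2 if H >= 3 else 8 with the constant V = -4.
P = H - 4  [with H=6]  = 2
W = 3P - 3V - 5  [with P=2, V=-4]  = 13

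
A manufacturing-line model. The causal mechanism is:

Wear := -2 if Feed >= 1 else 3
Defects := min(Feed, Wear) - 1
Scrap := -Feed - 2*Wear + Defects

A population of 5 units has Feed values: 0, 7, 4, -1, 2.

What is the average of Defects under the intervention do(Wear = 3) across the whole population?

0.4

Every unit gets Wear=3 under the intervention. Defects values become -1, 2, 2, -2, 1; E[Defects|do(Wear=3)] = 0.4.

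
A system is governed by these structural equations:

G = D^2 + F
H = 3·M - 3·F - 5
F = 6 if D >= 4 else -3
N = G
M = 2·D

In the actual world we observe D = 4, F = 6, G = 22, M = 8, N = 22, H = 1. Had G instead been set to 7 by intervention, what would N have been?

do(G=7) replaces the equation G = D^2 + F with the constant G = 7.
N = G  [with G=7]  = 7

7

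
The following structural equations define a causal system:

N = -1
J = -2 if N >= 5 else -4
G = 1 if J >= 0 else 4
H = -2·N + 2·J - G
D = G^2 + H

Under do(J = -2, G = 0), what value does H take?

Setting J = -2, G = 0 by intervention discards those variables' equations.
H = -2·N + 2·J - G  [with N=-1, J=-2, G=0]  = -2

-2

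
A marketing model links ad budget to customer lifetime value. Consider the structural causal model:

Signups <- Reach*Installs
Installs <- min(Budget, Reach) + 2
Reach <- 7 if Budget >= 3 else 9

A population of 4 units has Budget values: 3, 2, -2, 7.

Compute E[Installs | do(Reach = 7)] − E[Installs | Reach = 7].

-2.5

do(Reach=7) breaks Reach's dependence on Budget. With Reach=7 fixed, Installs across the units is 5, 4, 0, 9, mean 4.5.
Conditioning on Reach=7 selects the 2 unit(s) with Budget ∈ {3, 7}. Their Installs values: 5, 9. Mean = 7.
Difference = 4.5 − 7 = -2.5.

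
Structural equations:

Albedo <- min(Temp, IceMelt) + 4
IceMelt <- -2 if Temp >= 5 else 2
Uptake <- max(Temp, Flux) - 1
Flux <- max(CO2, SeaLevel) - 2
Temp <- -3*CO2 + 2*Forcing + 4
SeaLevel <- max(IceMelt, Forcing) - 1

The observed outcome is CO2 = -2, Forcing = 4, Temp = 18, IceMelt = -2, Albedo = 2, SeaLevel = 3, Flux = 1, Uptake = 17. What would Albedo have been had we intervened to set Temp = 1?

do(Temp=1) replaces the equation Temp <- -3*CO2 + 2*Forcing + 4 with the constant Temp = 1.
IceMelt = -2 if Temp >= 5 else 2  [with Temp=1]  = 2
Albedo = min(Temp, IceMelt) + 4  [with Temp=1, IceMelt=2]  = 5

5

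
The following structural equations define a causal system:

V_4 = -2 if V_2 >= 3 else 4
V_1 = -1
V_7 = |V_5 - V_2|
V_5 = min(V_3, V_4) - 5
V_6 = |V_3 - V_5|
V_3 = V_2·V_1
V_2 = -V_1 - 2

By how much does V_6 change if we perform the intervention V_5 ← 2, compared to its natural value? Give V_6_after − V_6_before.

The intervention breaks the incoming arrows to V_5: V_5 = min(V_3, V_4) - 5 no longer applies, and V_5 = 2.
V_2 = -V_1 - 2  [with V_1=-1]  = -1
V_3 = V_2·V_1  [with V_2=-1, V_1=-1]  = 1
V_6 = |V_3 - V_5|  [with V_3=1, V_5=2]  = 1
Without intervention: V_2 = -V_1 - 2  [with V_1=-1]  = -1; V_3 = V_2·V_1  [with V_2=-1, V_1=-1]  = 1; V_4 = -2 if V_2 >= 3 else 4  [with V_2=-1]  = 4; V_5 = min(V_3, V_4) - 5  [with V_3=1, V_4=4]  = -4; V_6 = |V_3 - V_5|  [with V_3=1, V_5=-4]  = 5.
Change = 1 − 5 = -4.

-4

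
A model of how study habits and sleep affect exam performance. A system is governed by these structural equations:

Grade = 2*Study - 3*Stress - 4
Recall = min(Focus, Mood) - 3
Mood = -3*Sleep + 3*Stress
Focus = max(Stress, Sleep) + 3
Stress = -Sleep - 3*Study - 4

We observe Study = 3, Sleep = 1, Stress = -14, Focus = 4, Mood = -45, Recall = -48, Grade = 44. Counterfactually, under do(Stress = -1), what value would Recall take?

-9

The intervention breaks the incoming arrows to Stress: Stress = -Sleep - 3*Study - 4 no longer applies, and Stress = -1.
Focus = max(Stress, Sleep) + 3  [with Stress=-1, Sleep=1]  = 4
Mood = -3*Sleep + 3*Stress  [with Sleep=1, Stress=-1]  = -6
Recall = min(Focus, Mood) - 3  [with Focus=4, Mood=-6]  = -9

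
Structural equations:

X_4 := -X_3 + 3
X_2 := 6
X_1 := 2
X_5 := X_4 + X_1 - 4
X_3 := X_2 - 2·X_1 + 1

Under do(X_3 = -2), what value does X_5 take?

do(X_3=-2) replaces the equation X_3 := X_2 - 2·X_1 + 1 with the constant X_3 = -2.
X_4 = -X_3 + 3  [with X_3=-2]  = 5
X_5 = X_4 + X_1 - 4  [with X_4=5, X_1=2]  = 3

3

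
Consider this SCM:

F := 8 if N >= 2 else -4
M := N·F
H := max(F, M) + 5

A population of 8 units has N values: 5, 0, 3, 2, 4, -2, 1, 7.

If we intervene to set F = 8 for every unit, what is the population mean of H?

do(F=8) breaks F's dependence on N. With F=8 fixed, H across the units is 45, 13, 29, 21, 37, 13, 13, 61, mean 29.

29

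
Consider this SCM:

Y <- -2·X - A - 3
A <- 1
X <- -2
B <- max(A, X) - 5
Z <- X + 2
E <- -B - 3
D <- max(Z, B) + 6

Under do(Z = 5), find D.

Intervening sets Z = 5 and removes its equation (Z <- X + 2).
B = max(A, X) - 5  [with A=1, X=-2]  = -4
D = max(Z, B) + 6  [with Z=5, B=-4]  = 11

11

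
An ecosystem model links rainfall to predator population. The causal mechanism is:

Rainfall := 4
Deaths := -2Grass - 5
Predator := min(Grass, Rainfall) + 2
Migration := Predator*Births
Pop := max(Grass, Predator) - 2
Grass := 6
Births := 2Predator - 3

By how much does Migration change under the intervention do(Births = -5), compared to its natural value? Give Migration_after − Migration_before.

Under do(Births=-5), the mechanism Births := 2Predator - 3 is discarded; Births is fixed at -5.
Predator = min(Grass, Rainfall) + 2  [with Grass=6, Rainfall=4]  = 6
Migration = Predator*Births  [with Predator=6, Births=-5]  = -30
Without intervention: Predator = min(Grass, Rainfall) + 2  [with Grass=6, Rainfall=4]  = 6; Births = 2Predator - 3  [with Predator=6]  = 9; Migration = Predator*Births  [with Predator=6, Births=9]  = 54.
Change = -30 − 54 = -84.

-84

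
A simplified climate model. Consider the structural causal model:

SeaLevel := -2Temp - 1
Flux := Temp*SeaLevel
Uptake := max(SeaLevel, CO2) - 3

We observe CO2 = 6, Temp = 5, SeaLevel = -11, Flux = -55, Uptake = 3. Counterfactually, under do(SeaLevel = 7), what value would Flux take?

35

The intervention breaks the incoming arrows to SeaLevel: SeaLevel := -2Temp - 1 no longer applies, and SeaLevel = 7.
Flux = Temp*SeaLevel  [with Temp=5, SeaLevel=7]  = 35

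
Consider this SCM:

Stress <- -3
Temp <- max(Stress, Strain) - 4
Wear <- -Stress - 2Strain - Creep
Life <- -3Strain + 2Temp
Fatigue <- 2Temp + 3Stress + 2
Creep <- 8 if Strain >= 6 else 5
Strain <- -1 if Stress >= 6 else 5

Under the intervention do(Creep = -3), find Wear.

-4

Intervening sets Creep = -3 and removes its equation (Creep <- 8 if Strain >= 6 else 5).
Strain = -1 if Stress >= 6 else 5  [with Stress=-3]  = 5
Wear = -Stress - 2Strain - Creep  [with Stress=-3, Strain=5, Creep=-3]  = -4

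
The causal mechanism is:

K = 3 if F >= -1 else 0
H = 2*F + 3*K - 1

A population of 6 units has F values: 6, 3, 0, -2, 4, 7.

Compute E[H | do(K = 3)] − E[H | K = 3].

-2

do(K=3) breaks K's dependence on F. With K=3 fixed, H across the units is 20, 14, 8, 4, 16, 22, mean 14.
E[H|K=3] averages over only the 5 units with K=3 (F = 6, 3, 0, 4, 7): H = 20, 14, 8, 16, 22, mean 16.
Difference = 14 − 16 = -2.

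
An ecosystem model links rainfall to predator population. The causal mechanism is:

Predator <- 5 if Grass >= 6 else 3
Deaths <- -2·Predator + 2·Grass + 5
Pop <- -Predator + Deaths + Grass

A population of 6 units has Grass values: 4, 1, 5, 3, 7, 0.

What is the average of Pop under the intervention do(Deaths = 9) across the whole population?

Every unit gets Deaths=9 under the intervention. Pop values become 10, 7, 11, 9, 11, 6; E[Pop|do(Deaths=9)] = 9.

9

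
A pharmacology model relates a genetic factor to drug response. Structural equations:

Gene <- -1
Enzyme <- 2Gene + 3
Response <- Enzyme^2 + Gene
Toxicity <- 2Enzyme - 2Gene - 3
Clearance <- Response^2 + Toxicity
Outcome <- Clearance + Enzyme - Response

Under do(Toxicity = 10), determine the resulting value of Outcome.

11

Under do(Toxicity=10), the mechanism Toxicity <- 2Enzyme - 2Gene - 3 is discarded; Toxicity is fixed at 10.
Enzyme = 2Gene + 3  [with Gene=-1]  = 1
Response = Enzyme^2 + Gene  [with Enzyme=1, Gene=-1]  = 0
Clearance = Response^2 + Toxicity  [with Response=0, Toxicity=10]  = 10
Outcome = Clearance + Enzyme - Response  [with Clearance=10, Enzyme=1, Response=0]  = 11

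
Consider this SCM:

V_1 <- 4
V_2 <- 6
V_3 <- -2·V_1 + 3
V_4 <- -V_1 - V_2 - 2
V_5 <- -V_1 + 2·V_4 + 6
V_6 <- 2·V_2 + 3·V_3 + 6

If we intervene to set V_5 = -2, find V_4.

-12

The intervention breaks the incoming arrows to V_5: V_5 <- -V_1 + 2·V_4 + 6 no longer applies, and V_5 = -2.
Since V_4 is not a descendant of the intervened variable, it is unaffected.
V_4 = -V_1 - V_2 - 2  [with V_1=4, V_2=6]  = -12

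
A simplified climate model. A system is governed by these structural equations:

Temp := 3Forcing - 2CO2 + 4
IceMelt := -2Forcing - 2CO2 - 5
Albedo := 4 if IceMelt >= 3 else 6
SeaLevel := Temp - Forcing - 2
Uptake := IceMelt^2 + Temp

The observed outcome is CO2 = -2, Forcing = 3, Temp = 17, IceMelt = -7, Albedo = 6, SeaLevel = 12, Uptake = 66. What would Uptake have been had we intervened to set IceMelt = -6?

The intervention breaks the incoming arrows to IceMelt: IceMelt := -2Forcing - 2CO2 - 5 no longer applies, and IceMelt = -6.
Temp = 3Forcing - 2CO2 + 4  [with Forcing=3, CO2=-2]  = 17
Uptake = IceMelt^2 + Temp  [with IceMelt=-6, Temp=17]  = 53

53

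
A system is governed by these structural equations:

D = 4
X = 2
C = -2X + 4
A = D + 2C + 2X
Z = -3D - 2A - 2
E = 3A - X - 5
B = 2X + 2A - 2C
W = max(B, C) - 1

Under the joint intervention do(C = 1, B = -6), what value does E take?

Under do(C = 1, B = -6), each intervened variable's structural equation is replaced by its fixed value.
A = D + 2C + 2X  [with D=4, C=1, X=2]  = 10
E = 3A - X - 5  [with A=10, X=2]  = 23

23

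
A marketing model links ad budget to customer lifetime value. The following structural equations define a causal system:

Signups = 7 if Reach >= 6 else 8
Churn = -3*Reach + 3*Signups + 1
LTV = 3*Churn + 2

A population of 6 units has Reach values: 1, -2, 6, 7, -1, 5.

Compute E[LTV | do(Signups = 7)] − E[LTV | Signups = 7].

do(Signups=7) breaks Signups's dependence on Reach. With Signups=7 fixed, LTV across the units is 59, 86, 14, 5, 77, 23, mean 44.
Conditioning on Signups=7 selects the 2 unit(s) with Reach ∈ {6, 7}. Their LTV values: 14, 5. Mean = 9.5.
Difference = 44 − 9.5 = 34.5.

34.5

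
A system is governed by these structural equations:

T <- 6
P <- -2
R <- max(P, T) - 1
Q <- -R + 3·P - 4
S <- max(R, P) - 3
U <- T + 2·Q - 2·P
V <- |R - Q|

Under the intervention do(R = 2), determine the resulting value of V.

14

The intervention breaks the incoming arrows to R: R <- max(P, T) - 1 no longer applies, and R = 2.
Q = -R + 3·P - 4  [with R=2, P=-2]  = -12
V = |R - Q|  [with R=2, Q=-12]  = 14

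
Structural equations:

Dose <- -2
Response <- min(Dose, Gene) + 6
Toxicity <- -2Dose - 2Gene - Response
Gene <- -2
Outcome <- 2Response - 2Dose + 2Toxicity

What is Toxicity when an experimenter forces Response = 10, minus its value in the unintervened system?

-6

The intervention breaks the incoming arrows to Response: Response <- min(Dose, Gene) + 6 no longer applies, and Response = 10.
Toxicity = -2Dose - 2Gene - Response  [with Dose=-2, Gene=-2, Response=10]  = -2
Without intervention: Response = min(Dose, Gene) + 6  [with Dose=-2, Gene=-2]  = 4; Toxicity = -2Dose - 2Gene - Response  [with Dose=-2, Gene=-2, Response=4]  = 4.
Change = -2 − 4 = -6.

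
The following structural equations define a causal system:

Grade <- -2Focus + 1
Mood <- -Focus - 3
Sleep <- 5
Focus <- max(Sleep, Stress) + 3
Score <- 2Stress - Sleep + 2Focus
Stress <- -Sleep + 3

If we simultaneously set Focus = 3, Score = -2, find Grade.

-5

Setting Focus = 3, Score = -2 by intervention discards those variables' equations.
Grade = -2Focus + 1  [with Focus=3]  = -5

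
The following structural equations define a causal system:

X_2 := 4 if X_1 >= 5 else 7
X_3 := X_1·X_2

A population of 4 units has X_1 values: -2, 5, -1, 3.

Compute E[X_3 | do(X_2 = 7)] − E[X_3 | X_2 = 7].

Every unit gets X_2=7 under the intervention. X_3 values become -14, 35, -7, 21; E[X_3|do(X_2=7)] = 8.75.
Conditioning on X_2=7 selects the 3 unit(s) with X_1 ∈ {-2, -1, 3}. Their X_3 values: -14, -7, 21. Mean = 0.
Difference = 8.75 − 0 = 8.75.

8.75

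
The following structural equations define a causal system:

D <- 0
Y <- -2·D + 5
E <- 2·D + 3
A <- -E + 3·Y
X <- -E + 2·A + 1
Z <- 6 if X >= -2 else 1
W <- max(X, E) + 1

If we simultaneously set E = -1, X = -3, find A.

The joint intervention fixes E = -1, X = -3, removing each variable's own equation.
Y = -2·D + 5  [with D=0]  = 5
A = -E + 3·Y  [with E=-1, Y=5]  = 16

16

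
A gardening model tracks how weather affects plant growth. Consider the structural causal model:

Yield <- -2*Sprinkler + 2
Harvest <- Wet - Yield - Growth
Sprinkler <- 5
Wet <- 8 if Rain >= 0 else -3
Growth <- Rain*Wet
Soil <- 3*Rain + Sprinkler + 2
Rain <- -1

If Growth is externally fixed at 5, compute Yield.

-8

The intervention breaks the incoming arrows to Growth: Growth <- Rain*Wet no longer applies, and Growth = 5.
Since Yield is not a descendant of the intervened variable, it is unaffected.
Yield = -2*Sprinkler + 2  [with Sprinkler=5]  = -8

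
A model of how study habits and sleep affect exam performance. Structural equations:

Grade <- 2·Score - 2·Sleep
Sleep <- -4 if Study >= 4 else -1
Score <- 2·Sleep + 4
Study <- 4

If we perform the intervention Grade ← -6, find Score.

-4

Under do(Grade=-6), the mechanism Grade <- 2·Score - 2·Sleep is discarded; Grade is fixed at -6.
Since Score is not a descendant of the intervened variable, it is unaffected.
Sleep = -4 if Study >= 4 else -1  [with Study=4]  = -4
Score = 2·Sleep + 4  [with Sleep=-4]  = -4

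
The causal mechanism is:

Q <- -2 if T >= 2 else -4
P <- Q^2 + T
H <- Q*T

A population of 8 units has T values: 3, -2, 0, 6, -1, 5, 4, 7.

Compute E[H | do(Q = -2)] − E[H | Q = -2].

4.5

Under do(Q=-2), Q's equation is replaced by Q=-2 for every unit. Per-unit H: -6, 4, 0, -12, 2, -10, -8, -14. Mean = -5.5.
Conditioning on Q=-2 selects the 5 unit(s) with T ∈ {3, 6, 5, 4, 7}. Their H values: -6, -12, -10, -8, -14. Mean = -10.
Difference = -5.5 − (-10) = 4.5.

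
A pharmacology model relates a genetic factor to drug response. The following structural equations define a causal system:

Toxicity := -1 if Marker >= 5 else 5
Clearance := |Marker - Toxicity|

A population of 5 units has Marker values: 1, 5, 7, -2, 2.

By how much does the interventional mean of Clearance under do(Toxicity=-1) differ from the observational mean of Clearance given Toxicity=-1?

-3

Under do(Toxicity=-1), Toxicity's equation is replaced by Toxicity=-1 for every unit. Per-unit Clearance: 2, 6, 8, 1, 3. Mean = 4.
E[Clearance|Toxicity=-1] averages over only the 2 units with Toxicity=-1 (Marker = 5, 7): Clearance = 6, 8, mean 7.
Difference = 4 − 7 = -3.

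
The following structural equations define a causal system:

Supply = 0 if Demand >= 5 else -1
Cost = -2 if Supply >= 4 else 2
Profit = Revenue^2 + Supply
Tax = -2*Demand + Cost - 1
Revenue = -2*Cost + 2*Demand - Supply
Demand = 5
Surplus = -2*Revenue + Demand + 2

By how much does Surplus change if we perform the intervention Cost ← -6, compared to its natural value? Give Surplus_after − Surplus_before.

-32

The intervention breaks the incoming arrows to Cost: Cost = -2 if Supply >= 4 else 2 no longer applies, and Cost = -6.
Supply = 0 if Demand >= 5 else -1  [with Demand=5]  = 0
Revenue = -2*Cost + 2*Demand - Supply  [with Cost=-6, Demand=5, Supply=0]  = 22
Surplus = -2*Revenue + Demand + 2  [with Revenue=22, Demand=5]  = -37
Without intervention: Supply = 0 if Demand >= 5 else -1  [with Demand=5]  = 0; Cost = -2 if Supply >= 4 else 2  [with Supply=0]  = 2; Revenue = -2*Cost + 2*Demand - Supply  [with Cost=2, Demand=5, Supply=0]  = 6; Surplus = -2*Revenue + Demand + 2  [with Revenue=6, Demand=5]  = -5.
Change = -37 − (-5) = -32.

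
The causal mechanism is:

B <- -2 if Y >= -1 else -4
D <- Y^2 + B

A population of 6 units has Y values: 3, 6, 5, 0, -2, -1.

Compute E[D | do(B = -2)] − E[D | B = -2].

Under do(B=-2), B's equation is replaced by B=-2 for every unit. Per-unit D: 7, 34, 23, -2, 2, -1. Mean = 10.5.
Observing B=-2 restricts to units where B's equation naturally yields -2: Y ∈ {3, 6, 5, 0, -1}. In that subpopulation D = 7, 34, 23, -2, -1, mean 12.2.
Difference = 10.5 − 12.2 = -1.7.

-1.7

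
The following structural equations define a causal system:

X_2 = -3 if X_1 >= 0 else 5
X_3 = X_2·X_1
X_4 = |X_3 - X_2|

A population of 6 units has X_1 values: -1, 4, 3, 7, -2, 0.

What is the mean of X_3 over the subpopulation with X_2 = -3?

Conditioning on X_2=-3 selects the 4 unit(s) with X_1 ∈ {4, 3, 7, 0}. Their X_3 values: -12, -9, -21, 0. Mean = -10.5.

-10.5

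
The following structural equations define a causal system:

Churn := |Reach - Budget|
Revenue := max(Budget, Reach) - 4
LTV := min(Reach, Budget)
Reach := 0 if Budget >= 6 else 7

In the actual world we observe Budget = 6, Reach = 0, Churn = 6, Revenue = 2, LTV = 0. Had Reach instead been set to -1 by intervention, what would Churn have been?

The intervention breaks the incoming arrows to Reach: Reach := 0 if Budget >= 6 else 7 no longer applies, and Reach = -1.
Churn = |Reach - Budget|  [with Reach=-1, Budget=6]  = 7

7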